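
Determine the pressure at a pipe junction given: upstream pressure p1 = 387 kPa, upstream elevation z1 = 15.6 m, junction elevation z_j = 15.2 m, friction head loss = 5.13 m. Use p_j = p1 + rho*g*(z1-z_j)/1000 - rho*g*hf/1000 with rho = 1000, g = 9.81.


Junction pressure: p_j = p1 + rho*g*(z1 - z_j)/1000 - rho*g*hf/1000.
Elevation term = 1000*9.81*(15.6 - 15.2)/1000 = 3.924 kPa.
Friction term = 1000*9.81*5.13/1000 = 50.325 kPa.
p_j = 387 + 3.924 - 50.325 = 340.6 kPa.

340.6


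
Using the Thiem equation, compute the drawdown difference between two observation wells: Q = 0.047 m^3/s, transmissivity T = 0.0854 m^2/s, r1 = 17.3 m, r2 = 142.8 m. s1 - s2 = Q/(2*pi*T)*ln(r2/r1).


Thiem equation: s1 - s2 = Q/(2*pi*T) * ln(r2/r1).
ln(r2/r1) = ln(142.8/17.3) = 2.1107.
Q/(2*pi*T) = 0.047 / (2*pi*0.0854) = 0.047 / 0.5366 = 0.0876.
s1 - s2 = 0.0876 * 2.1107 = 0.1849 m.

0.1849


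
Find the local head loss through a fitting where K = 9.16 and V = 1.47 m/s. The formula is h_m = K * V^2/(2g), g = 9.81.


Minor loss formula: h_m = K * V^2/(2g).
V^2 = 1.47^2 = 2.1609.
V^2/(2g) = 2.1609 / 19.62 = 0.1101 m.
h_m = 9.16 * 0.1101 = 1.0089 m.

1.0089


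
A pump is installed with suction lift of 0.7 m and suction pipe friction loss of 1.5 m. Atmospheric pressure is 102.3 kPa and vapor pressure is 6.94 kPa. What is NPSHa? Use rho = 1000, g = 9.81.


NPSHa = p_atm/(rho*g) - z_s - hf_s - p_vap/(rho*g).
p_atm/(rho*g) = 102.3*1000 / (1000*9.81) = 10.428 m.
p_vap/(rho*g) = 6.94*1000 / (1000*9.81) = 0.707 m.
NPSHa = 10.428 - 0.7 - 1.5 - 0.707
      = 7.52 m.

7.52


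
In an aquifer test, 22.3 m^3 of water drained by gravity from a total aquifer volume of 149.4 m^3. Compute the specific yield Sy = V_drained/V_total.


Specific yield Sy = Volume drained / Total volume.
Sy = 22.3 / 149.4
   = 0.1493.

0.1493


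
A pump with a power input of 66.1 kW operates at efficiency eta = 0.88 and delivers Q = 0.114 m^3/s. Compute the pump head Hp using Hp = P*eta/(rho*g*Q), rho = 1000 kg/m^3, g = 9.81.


Pump head formula: Hp = P * eta / (rho * g * Q).
Numerator: P * eta = 66.1 * 1000 * 0.88 = 58168.0 W.
Denominator: rho * g * Q = 1000 * 9.81 * 0.114 = 1118.34.
Hp = 58168.0 / 1118.34 = 52.01 m.

52.01


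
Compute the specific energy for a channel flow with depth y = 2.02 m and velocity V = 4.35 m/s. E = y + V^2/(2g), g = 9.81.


Specific energy E = y + V^2/(2g).
Velocity head = V^2/(2g) = 4.35^2 / (2*9.81) = 18.9225 / 19.62 = 0.9644 m.
E = 2.02 + 0.9644 = 2.9844 m.

2.9844


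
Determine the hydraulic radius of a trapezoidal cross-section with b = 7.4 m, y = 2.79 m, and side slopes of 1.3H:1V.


For a trapezoidal section with side slope z:
A = (b + z*y)*y = (7.4 + 1.3*2.79)*2.79 = 30.765 m^2.
P = b + 2*y*sqrt(1 + z^2) = 7.4 + 2*2.79*sqrt(1 + 1.3^2) = 16.552 m.
R = A/P = 30.765 / 16.552 = 1.8587 m.

1.8587


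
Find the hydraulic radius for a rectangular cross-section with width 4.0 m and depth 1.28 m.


For a rectangular section:
Flow area A = b * y = 4.0 * 1.28 = 5.12 m^2.
Wetted perimeter P = b + 2y = 4.0 + 2*1.28 = 6.56 m.
Hydraulic radius R = A/P = 5.12 / 6.56 = 0.7805 m.

0.7805


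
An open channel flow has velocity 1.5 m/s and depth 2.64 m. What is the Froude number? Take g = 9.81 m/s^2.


The Froude number is defined as Fr = V / sqrt(g*y).
g*y = 9.81 * 2.64 = 25.8984.
sqrt(g*y) = sqrt(25.8984) = 5.089.
Fr = 1.5 / 5.089 = 0.2948.

0.2948


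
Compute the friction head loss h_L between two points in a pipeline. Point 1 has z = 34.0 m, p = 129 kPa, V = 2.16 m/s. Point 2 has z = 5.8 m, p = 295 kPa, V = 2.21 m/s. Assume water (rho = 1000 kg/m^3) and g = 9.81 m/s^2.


Total head at each section: H = z + p/(rho*g) + V^2/(2g).
H1 = 34.0 + 129*1000/(1000*9.81) + 2.16^2/(2*9.81)
   = 34.0 + 13.15 + 0.2378
   = 47.388 m.
H2 = 5.8 + 295*1000/(1000*9.81) + 2.21^2/(2*9.81)
   = 5.8 + 30.071 + 0.2489
   = 36.12 m.
h_L = H1 - H2 = 47.388 - 36.12 = 11.267 m.

11.267


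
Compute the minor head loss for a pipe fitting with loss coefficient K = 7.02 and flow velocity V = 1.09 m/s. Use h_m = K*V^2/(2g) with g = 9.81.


Minor loss formula: h_m = K * V^2/(2g).
V^2 = 1.09^2 = 1.1881.
V^2/(2g) = 1.1881 / 19.62 = 0.0606 m.
h_m = 7.02 * 0.0606 = 0.4251 m.

0.4251


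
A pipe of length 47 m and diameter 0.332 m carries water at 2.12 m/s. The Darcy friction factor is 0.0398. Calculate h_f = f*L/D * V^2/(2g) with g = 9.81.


Darcy-Weisbach equation: h_f = f * (L/D) * V^2/(2g).
f * L/D = 0.0398 * 47/0.332 = 5.6343.
V^2/(2g) = 2.12^2 / (2*9.81) = 4.4944 / 19.62 = 0.2291 m.
h_f = 5.6343 * 0.2291 = 1.291 m.

1.291


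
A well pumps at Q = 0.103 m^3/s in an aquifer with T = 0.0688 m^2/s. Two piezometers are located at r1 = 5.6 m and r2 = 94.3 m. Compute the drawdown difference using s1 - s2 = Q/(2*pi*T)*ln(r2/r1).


Thiem equation: s1 - s2 = Q/(2*pi*T) * ln(r2/r1).
ln(r2/r1) = ln(94.3/5.6) = 2.8237.
Q/(2*pi*T) = 0.103 / (2*pi*0.0688) = 0.103 / 0.4323 = 0.2383.
s1 - s2 = 0.2383 * 2.8237 = 0.6728 m.

0.6728


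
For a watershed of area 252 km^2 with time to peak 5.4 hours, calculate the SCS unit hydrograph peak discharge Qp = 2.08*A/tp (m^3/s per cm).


SCS formula: Qp = 2.08 * A / tp.
Qp = 2.08 * 252 / 5.4
   = 524.16 / 5.4
   = 97.07 m^3/s per cm.

97.07


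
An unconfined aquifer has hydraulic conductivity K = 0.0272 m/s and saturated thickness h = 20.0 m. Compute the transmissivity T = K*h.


Transmissivity is defined as T = K * h.
T = 0.0272 * 20.0
  = 0.544 m^2/s.

0.544


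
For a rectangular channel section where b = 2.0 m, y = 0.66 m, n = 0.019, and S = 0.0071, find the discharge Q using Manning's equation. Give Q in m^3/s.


For a rectangular channel, the cross-sectional area A = b * y = 2.0 * 0.66 = 1.32 m^2.
The wetted perimeter P = b + 2y = 2.0 + 2*0.66 = 3.32 m.
Hydraulic radius R = A/P = 1.32/3.32 = 0.3976 m.
Velocity V = (1/n)*R^(2/3)*S^(1/2) = (1/0.019)*0.3976^(2/3)*0.0071^(1/2) = 2.3979 m/s.
Discharge Q = A * V = 1.32 * 2.3979 = 3.165 m^3/s.

3.165


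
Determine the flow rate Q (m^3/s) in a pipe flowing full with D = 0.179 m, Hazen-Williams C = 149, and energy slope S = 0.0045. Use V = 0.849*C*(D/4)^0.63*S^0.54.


For a full circular pipe, R = D/4 = 0.179/4 = 0.0447 m.
V = 0.849 * 149 * 0.0447^0.63 * 0.0045^0.54
  = 0.849 * 149 * 0.141254 * 0.054042
  = 0.9657 m/s.
Pipe area A = pi*D^2/4 = pi*0.179^2/4 = 0.0252 m^2.
Q = A * V = 0.0252 * 0.9657 = 0.0243 m^3/s.

0.0243


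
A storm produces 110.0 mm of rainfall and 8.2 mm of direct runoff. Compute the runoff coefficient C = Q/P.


The runoff coefficient C = runoff depth / rainfall depth.
C = 8.2 / 110.0
  = 0.0745.

0.0745


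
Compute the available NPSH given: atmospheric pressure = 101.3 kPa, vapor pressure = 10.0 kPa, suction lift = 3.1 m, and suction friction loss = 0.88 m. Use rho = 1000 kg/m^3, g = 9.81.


NPSHa = p_atm/(rho*g) - z_s - hf_s - p_vap/(rho*g).
p_atm/(rho*g) = 101.3*1000 / (1000*9.81) = 10.326 m.
p_vap/(rho*g) = 10.0*1000 / (1000*9.81) = 1.019 m.
NPSHa = 10.326 - 3.1 - 0.88 - 1.019
      = 5.33 m.

5.33


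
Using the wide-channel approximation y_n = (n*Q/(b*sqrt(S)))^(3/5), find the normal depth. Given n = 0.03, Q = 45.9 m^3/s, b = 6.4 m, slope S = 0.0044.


We use the wide-channel approximation y_n = (n*Q/(b*sqrt(S)))^(3/5).
sqrt(S) = sqrt(0.0044) = 0.066332.
Numerator: n*Q = 0.03 * 45.9 = 1.377.
Denominator: b*sqrt(S) = 6.4 * 0.066332 = 0.424525.
arg = 3.2436.
y_n = 3.2436^(3/5) = 2.0259 m.

2.0259


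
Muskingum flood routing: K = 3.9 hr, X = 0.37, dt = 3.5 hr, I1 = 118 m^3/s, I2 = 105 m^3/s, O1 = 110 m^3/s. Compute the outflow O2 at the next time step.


Muskingum coefficients:
denom = 2*K*(1-X) + dt = 2*3.9*(1-0.37) + 3.5 = 8.414.
C0 = (dt - 2*K*X)/denom = (3.5 - 2*3.9*0.37)/8.414 = 0.073.
C1 = (dt + 2*K*X)/denom = (3.5 + 2*3.9*0.37)/8.414 = 0.759.
C2 = (2*K*(1-X) - dt)/denom = 0.1681.
O2 = C0*I2 + C1*I1 + C2*O1
   = 0.073*105 + 0.759*118 + 0.1681*110
   = 115.71 m^3/s.

115.71


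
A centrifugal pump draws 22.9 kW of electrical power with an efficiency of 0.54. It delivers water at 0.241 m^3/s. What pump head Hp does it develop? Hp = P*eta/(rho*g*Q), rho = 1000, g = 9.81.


Pump head formula: Hp = P * eta / (rho * g * Q).
Numerator: P * eta = 22.9 * 1000 * 0.54 = 12366.0 W.
Denominator: rho * g * Q = 1000 * 9.81 * 0.241 = 2364.21.
Hp = 12366.0 / 2364.21 = 5.23 m.

5.23


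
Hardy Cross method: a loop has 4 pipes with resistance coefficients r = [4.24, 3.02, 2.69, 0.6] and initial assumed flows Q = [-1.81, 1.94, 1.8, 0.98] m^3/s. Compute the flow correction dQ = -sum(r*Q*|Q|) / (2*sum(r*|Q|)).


Numerator terms (r*Q*|Q|): 4.24*-1.81*|-1.81| = -13.8907; 3.02*1.94*|1.94| = 11.3661; 2.69*1.8*|1.8| = 8.7156; 0.6*0.98*|0.98| = 0.5762.
Sum of numerator = 6.7672.
Denominator terms (r*|Q|): 4.24*|-1.81| = 7.6744; 3.02*|1.94| = 5.8588; 2.69*|1.8| = 4.842; 0.6*|0.98| = 0.588.
2 * sum of denominator = 2 * 18.9632 = 37.9264.
dQ = -6.7672 / 37.9264 = -0.1784 m^3/s.

-0.1784


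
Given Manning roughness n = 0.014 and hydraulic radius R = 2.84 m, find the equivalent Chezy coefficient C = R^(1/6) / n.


The Chezy coefficient relates to Manning's n through C = R^(1/6) / n.
R^(1/6) = 2.84^(1/6) = 1.190017.
C = 1.190017 / 0.014 = 85.0 m^(1/2)/s.

85.0


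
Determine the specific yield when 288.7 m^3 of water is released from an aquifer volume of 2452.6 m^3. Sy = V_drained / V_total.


Specific yield Sy = Volume drained / Total volume.
Sy = 288.7 / 2452.6
   = 0.1177.

0.1177


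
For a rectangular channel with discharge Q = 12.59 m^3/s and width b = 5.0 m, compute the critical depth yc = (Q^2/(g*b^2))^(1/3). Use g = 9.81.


Using yc = (Q^2 / (g * b^2))^(1/3):
Q^2 = 12.59^2 = 158.51.
g * b^2 = 9.81 * 5.0^2 = 9.81 * 25.0 = 245.25.
Q^2 / (g*b^2) = 158.51 / 245.25 = 0.6463.
yc = 0.6463^(1/3) = 0.8646 m.

0.8646


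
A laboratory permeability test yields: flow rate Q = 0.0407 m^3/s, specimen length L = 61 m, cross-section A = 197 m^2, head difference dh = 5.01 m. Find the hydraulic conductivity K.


From K = Q*L / (A*dh):
Numerator: Q*L = 0.0407 * 61 = 2.4827.
Denominator: A*dh = 197 * 5.01 = 986.97.
K = 2.4827 / 986.97 = 0.002515 m/s.

0.002515


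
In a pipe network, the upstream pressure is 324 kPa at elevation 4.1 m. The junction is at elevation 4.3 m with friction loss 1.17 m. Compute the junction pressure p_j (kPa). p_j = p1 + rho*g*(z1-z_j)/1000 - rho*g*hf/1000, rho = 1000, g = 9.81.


Junction pressure: p_j = p1 + rho*g*(z1 - z_j)/1000 - rho*g*hf/1000.
Elevation term = 1000*9.81*(4.1 - 4.3)/1000 = -1.962 kPa.
Friction term = 1000*9.81*1.17/1000 = 11.478 kPa.
p_j = 324 + -1.962 - 11.478 = 310.56 kPa.

310.56


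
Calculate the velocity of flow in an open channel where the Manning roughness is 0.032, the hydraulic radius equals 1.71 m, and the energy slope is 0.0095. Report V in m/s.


Manning's equation gives V = (1/n) * R^(2/3) * S^(1/2).
First, compute R^(2/3) = 1.71^(2/3) = 1.43.
Next, S^(1/2) = 0.0095^(1/2) = 0.097468.
Then 1/n = 1/0.032 = 31.25.
V = 31.25 * 1.43 * 0.097468 = 4.3555 m/s.

4.3555


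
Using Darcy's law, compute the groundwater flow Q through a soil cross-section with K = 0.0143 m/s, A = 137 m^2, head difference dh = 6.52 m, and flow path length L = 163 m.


Darcy's law: Q = K * A * i, where i = dh/L.
Hydraulic gradient i = 6.52 / 163 = 0.04.
Q = 0.0143 * 137 * 0.04
  = 0.0784 m^3/s.

0.0784


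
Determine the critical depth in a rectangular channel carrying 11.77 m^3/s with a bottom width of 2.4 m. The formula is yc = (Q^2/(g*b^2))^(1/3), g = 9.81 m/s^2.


Using yc = (Q^2 / (g * b^2))^(1/3):
Q^2 = 11.77^2 = 138.53.
g * b^2 = 9.81 * 2.4^2 = 9.81 * 5.76 = 56.51.
Q^2 / (g*b^2) = 138.53 / 56.51 = 2.4514.
yc = 2.4514^(1/3) = 1.3484 m.

1.3484


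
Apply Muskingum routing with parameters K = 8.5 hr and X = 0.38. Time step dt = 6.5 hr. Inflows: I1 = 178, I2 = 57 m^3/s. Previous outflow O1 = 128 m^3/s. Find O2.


Muskingum coefficients:
denom = 2*K*(1-X) + dt = 2*8.5*(1-0.38) + 6.5 = 17.04.
C0 = (dt - 2*K*X)/denom = (6.5 - 2*8.5*0.38)/17.04 = 0.0023.
C1 = (dt + 2*K*X)/denom = (6.5 + 2*8.5*0.38)/17.04 = 0.7606.
C2 = (2*K*(1-X) - dt)/denom = 0.2371.
O2 = C0*I2 + C1*I1 + C2*O1
   = 0.0023*57 + 0.7606*178 + 0.2371*128
   = 165.86 m^3/s.

165.86


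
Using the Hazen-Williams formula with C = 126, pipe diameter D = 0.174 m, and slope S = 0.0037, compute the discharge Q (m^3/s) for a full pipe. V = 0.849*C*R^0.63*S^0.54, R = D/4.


For a full circular pipe, R = D/4 = 0.174/4 = 0.0435 m.
V = 0.849 * 126 * 0.0435^0.63 * 0.0037^0.54
  = 0.849 * 126 * 0.138755 * 0.048622
  = 0.7217 m/s.
Pipe area A = pi*D^2/4 = pi*0.174^2/4 = 0.0238 m^2.
Q = A * V = 0.0238 * 0.7217 = 0.0172 m^3/s.

0.0172


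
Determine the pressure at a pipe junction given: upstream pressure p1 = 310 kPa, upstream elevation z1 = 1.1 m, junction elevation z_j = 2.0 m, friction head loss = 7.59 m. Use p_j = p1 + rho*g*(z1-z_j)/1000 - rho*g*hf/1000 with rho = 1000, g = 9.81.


Junction pressure: p_j = p1 + rho*g*(z1 - z_j)/1000 - rho*g*hf/1000.
Elevation term = 1000*9.81*(1.1 - 2.0)/1000 = -8.829 kPa.
Friction term = 1000*9.81*7.59/1000 = 74.458 kPa.
p_j = 310 + -8.829 - 74.458 = 226.71 kPa.

226.71


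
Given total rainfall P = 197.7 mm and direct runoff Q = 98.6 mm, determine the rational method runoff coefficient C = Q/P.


The runoff coefficient C = runoff depth / rainfall depth.
C = 98.6 / 197.7
  = 0.4987.

0.4987


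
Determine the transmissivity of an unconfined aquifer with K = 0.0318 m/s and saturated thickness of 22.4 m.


Transmissivity is defined as T = K * h.
T = 0.0318 * 22.4
  = 0.7123 m^2/s.

0.7123


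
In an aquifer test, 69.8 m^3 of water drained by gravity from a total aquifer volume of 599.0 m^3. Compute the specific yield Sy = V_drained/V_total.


Specific yield Sy = Volume drained / Total volume.
Sy = 69.8 / 599.0
   = 0.1165.

0.1165


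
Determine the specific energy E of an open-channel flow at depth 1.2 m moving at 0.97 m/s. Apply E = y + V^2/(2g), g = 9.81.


Specific energy E = y + V^2/(2g).
Velocity head = V^2/(2g) = 0.97^2 / (2*9.81) = 0.9409 / 19.62 = 0.048 m.
E = 1.2 + 0.048 = 1.248 m.

1.248


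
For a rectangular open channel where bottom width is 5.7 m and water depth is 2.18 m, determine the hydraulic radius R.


For a rectangular section:
Flow area A = b * y = 5.7 * 2.18 = 12.43 m^2.
Wetted perimeter P = b + 2y = 5.7 + 2*2.18 = 10.06 m.
Hydraulic radius R = A/P = 12.43 / 10.06 = 1.2352 m.

1.2352


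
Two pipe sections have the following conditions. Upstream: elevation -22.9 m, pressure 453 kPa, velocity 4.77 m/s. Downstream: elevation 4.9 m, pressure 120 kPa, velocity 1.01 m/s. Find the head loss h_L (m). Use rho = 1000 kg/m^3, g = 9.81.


Total head at each section: H = z + p/(rho*g) + V^2/(2g).
H1 = -22.9 + 453*1000/(1000*9.81) + 4.77^2/(2*9.81)
   = -22.9 + 46.177 + 1.1597
   = 24.437 m.
H2 = 4.9 + 120*1000/(1000*9.81) + 1.01^2/(2*9.81)
   = 4.9 + 12.232 + 0.052
   = 17.184 m.
h_L = H1 - H2 = 24.437 - 17.184 = 7.253 m.

7.253


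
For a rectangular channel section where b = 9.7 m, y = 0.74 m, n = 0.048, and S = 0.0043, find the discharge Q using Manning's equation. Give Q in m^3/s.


For a rectangular channel, the cross-sectional area A = b * y = 9.7 * 0.74 = 7.18 m^2.
The wetted perimeter P = b + 2y = 9.7 + 2*0.74 = 11.18 m.
Hydraulic radius R = A/P = 7.18/11.18 = 0.642 m.
Velocity V = (1/n)*R^(2/3)*S^(1/2) = (1/0.048)*0.642^(2/3)*0.0043^(1/2) = 1.0167 m/s.
Discharge Q = A * V = 7.18 * 1.0167 = 7.298 m^3/s.

7.298


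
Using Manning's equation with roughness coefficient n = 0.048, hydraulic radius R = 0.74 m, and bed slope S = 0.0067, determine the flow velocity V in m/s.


Manning's equation gives V = (1/n) * R^(2/3) * S^(1/2).
First, compute R^(2/3) = 0.74^(2/3) = 0.8181.
Next, S^(1/2) = 0.0067^(1/2) = 0.081854.
Then 1/n = 1/0.048 = 20.83.
V = 20.83 * 0.8181 * 0.081854 = 1.3951 m/s.

1.3951


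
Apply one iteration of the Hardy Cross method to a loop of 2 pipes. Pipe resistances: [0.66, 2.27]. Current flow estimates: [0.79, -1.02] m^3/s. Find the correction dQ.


Numerator terms (r*Q*|Q|): 0.66*0.79*|0.79| = 0.4119; 2.27*-1.02*|-1.02| = -2.3617.
Sum of numerator = -1.9498.
Denominator terms (r*|Q|): 0.66*|0.79| = 0.5214; 2.27*|-1.02| = 2.3154.
2 * sum of denominator = 2 * 2.8368 = 5.6736.
dQ = --1.9498 / 5.6736 = 0.3437 m^3/s.

0.3437


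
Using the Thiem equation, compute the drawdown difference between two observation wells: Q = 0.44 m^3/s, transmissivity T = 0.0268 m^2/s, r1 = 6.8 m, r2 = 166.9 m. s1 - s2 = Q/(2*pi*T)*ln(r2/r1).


Thiem equation: s1 - s2 = Q/(2*pi*T) * ln(r2/r1).
ln(r2/r1) = ln(166.9/6.8) = 3.2005.
Q/(2*pi*T) = 0.44 / (2*pi*0.0268) = 0.44 / 0.1684 = 2.613.
s1 - s2 = 2.613 * 3.2005 = 8.3628 m.

8.3628


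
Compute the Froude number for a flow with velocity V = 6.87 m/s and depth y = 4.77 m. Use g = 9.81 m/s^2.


The Froude number is defined as Fr = V / sqrt(g*y).
g*y = 9.81 * 4.77 = 46.7937.
sqrt(g*y) = sqrt(46.7937) = 6.8406.
Fr = 6.87 / 6.8406 = 1.0043.

1.0043


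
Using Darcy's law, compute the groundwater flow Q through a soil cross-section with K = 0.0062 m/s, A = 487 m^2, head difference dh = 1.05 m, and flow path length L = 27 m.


Darcy's law: Q = K * A * i, where i = dh/L.
Hydraulic gradient i = 1.05 / 27 = 0.038889.
Q = 0.0062 * 487 * 0.038889
  = 0.1174 m^3/s.

0.1174


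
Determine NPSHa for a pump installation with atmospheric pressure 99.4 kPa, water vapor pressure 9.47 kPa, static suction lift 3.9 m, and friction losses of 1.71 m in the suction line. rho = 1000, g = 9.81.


NPSHa = p_atm/(rho*g) - z_s - hf_s - p_vap/(rho*g).
p_atm/(rho*g) = 99.4*1000 / (1000*9.81) = 10.133 m.
p_vap/(rho*g) = 9.47*1000 / (1000*9.81) = 0.965 m.
NPSHa = 10.133 - 3.9 - 1.71 - 0.965
      = 3.56 m.

3.56


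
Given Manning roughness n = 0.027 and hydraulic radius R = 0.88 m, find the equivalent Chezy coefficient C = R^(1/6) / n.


The Chezy coefficient relates to Manning's n through C = R^(1/6) / n.
R^(1/6) = 0.88^(1/6) = 0.97892.
C = 0.97892 / 0.027 = 36.26 m^(1/2)/s.

36.26


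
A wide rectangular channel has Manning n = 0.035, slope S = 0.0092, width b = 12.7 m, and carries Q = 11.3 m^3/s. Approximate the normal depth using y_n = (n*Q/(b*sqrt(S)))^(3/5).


We use the wide-channel approximation y_n = (n*Q/(b*sqrt(S)))^(3/5).
sqrt(S) = sqrt(0.0092) = 0.095917.
Numerator: n*Q = 0.035 * 11.3 = 0.3955.
Denominator: b*sqrt(S) = 12.7 * 0.095917 = 1.218146.
arg = 0.3247.
y_n = 0.3247^(3/5) = 0.5092 m.

0.5092


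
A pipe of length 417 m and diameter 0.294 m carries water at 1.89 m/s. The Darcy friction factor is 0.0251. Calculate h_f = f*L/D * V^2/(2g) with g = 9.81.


Darcy-Weisbach equation: h_f = f * (L/D) * V^2/(2g).
f * L/D = 0.0251 * 417/0.294 = 35.601.
V^2/(2g) = 1.89^2 / (2*9.81) = 3.5721 / 19.62 = 0.1821 m.
h_f = 35.601 * 0.1821 = 6.482 m.

6.482


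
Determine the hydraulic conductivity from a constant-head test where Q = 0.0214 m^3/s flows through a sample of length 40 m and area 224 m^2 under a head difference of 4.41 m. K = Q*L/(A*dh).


From K = Q*L / (A*dh):
Numerator: Q*L = 0.0214 * 40 = 0.856.
Denominator: A*dh = 224 * 4.41 = 987.84.
K = 0.856 / 987.84 = 0.000867 m/s.

0.000867


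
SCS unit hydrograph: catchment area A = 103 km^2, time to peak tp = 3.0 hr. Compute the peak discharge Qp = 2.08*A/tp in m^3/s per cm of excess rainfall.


SCS formula: Qp = 2.08 * A / tp.
Qp = 2.08 * 103 / 3.0
   = 214.24 / 3.0
   = 71.41 m^3/s per cm.

71.41


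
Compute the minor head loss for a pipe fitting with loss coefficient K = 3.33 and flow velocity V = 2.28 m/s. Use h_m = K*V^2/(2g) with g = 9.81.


Minor loss formula: h_m = K * V^2/(2g).
V^2 = 2.28^2 = 5.1984.
V^2/(2g) = 5.1984 / 19.62 = 0.265 m.
h_m = 3.33 * 0.265 = 0.8823 m.

0.8823


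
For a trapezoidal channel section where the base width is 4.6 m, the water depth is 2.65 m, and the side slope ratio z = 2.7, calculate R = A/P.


For a trapezoidal section with side slope z:
A = (b + z*y)*y = (4.6 + 2.7*2.65)*2.65 = 31.151 m^2.
P = b + 2*y*sqrt(1 + z^2) = 4.6 + 2*2.65*sqrt(1 + 2.7^2) = 19.86 m.
R = A/P = 31.151 / 19.86 = 1.5685 m.

1.5685


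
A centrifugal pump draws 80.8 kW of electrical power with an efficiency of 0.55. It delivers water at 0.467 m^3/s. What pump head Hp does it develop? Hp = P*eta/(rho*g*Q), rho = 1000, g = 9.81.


Pump head formula: Hp = P * eta / (rho * g * Q).
Numerator: P * eta = 80.8 * 1000 * 0.55 = 44440.0 W.
Denominator: rho * g * Q = 1000 * 9.81 * 0.467 = 4581.27.
Hp = 44440.0 / 4581.27 = 9.7 m.

9.7


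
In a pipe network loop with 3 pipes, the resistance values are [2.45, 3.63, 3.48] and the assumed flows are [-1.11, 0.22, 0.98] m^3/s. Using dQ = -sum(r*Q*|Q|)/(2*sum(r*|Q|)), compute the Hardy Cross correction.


Numerator terms (r*Q*|Q|): 2.45*-1.11*|-1.11| = -3.0186; 3.63*0.22*|0.22| = 0.1757; 3.48*0.98*|0.98| = 3.3422.
Sum of numerator = 0.4992.
Denominator terms (r*|Q|): 2.45*|-1.11| = 2.7195; 3.63*|0.22| = 0.7986; 3.48*|0.98| = 3.4104.
2 * sum of denominator = 2 * 6.9285 = 13.857.
dQ = -0.4992 / 13.857 = -0.036 m^3/s.

-0.036


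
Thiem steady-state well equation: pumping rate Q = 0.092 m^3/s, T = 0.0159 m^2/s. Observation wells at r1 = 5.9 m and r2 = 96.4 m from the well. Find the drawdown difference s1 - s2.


Thiem equation: s1 - s2 = Q/(2*pi*T) * ln(r2/r1).
ln(r2/r1) = ln(96.4/5.9) = 2.7936.
Q/(2*pi*T) = 0.092 / (2*pi*0.0159) = 0.092 / 0.0999 = 0.9209.
s1 - s2 = 0.9209 * 2.7936 = 2.5726 m.

2.5726


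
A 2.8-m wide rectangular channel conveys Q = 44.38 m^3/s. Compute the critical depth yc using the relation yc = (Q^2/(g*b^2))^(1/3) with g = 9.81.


Using yc = (Q^2 / (g * b^2))^(1/3):
Q^2 = 44.38^2 = 1969.58.
g * b^2 = 9.81 * 2.8^2 = 9.81 * 7.84 = 76.91.
Q^2 / (g*b^2) = 1969.58 / 76.91 = 25.6089.
yc = 25.6089^(1/3) = 2.9476 m.

2.9476


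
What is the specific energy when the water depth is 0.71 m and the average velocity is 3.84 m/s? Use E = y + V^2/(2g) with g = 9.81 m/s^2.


Specific energy E = y + V^2/(2g).
Velocity head = V^2/(2g) = 3.84^2 / (2*9.81) = 14.7456 / 19.62 = 0.7516 m.
E = 0.71 + 0.7516 = 1.4616 m.

1.4616


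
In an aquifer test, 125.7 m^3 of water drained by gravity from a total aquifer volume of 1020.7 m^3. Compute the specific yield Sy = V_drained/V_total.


Specific yield Sy = Volume drained / Total volume.
Sy = 125.7 / 1020.7
   = 0.1232.

0.1232


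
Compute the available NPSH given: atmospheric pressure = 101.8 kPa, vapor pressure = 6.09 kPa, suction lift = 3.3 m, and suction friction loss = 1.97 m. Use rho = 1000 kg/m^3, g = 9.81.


NPSHa = p_atm/(rho*g) - z_s - hf_s - p_vap/(rho*g).
p_atm/(rho*g) = 101.8*1000 / (1000*9.81) = 10.377 m.
p_vap/(rho*g) = 6.09*1000 / (1000*9.81) = 0.621 m.
NPSHa = 10.377 - 3.3 - 1.97 - 0.621
      = 4.49 m.

4.49


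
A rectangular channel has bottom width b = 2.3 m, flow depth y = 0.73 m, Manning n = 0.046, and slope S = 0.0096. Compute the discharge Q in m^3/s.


For a rectangular channel, the cross-sectional area A = b * y = 2.3 * 0.73 = 1.68 m^2.
The wetted perimeter P = b + 2y = 2.3 + 2*0.73 = 3.76 m.
Hydraulic radius R = A/P = 1.68/3.76 = 0.4465 m.
Velocity V = (1/n)*R^(2/3)*S^(1/2) = (1/0.046)*0.4465^(2/3)*0.0096^(1/2) = 1.2444 m/s.
Discharge Q = A * V = 1.68 * 1.2444 = 2.089 m^3/s.

2.089


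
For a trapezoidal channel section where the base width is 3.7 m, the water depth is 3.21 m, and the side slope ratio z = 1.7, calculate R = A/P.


For a trapezoidal section with side slope z:
A = (b + z*y)*y = (3.7 + 1.7*3.21)*3.21 = 29.394 m^2.
P = b + 2*y*sqrt(1 + z^2) = 3.7 + 2*3.21*sqrt(1 + 1.7^2) = 16.362 m.
R = A/P = 29.394 / 16.362 = 1.7965 m.

1.7965


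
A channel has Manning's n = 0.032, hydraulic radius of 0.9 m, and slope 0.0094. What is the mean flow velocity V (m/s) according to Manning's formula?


Manning's equation gives V = (1/n) * R^(2/3) * S^(1/2).
First, compute R^(2/3) = 0.9^(2/3) = 0.9322.
Next, S^(1/2) = 0.0094^(1/2) = 0.096954.
Then 1/n = 1/0.032 = 31.25.
V = 31.25 * 0.9322 * 0.096954 = 2.8243 m/s.

2.8243


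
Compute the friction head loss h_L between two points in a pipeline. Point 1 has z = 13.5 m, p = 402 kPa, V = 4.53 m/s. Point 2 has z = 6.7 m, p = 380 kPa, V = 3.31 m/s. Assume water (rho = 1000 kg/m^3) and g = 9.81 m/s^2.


Total head at each section: H = z + p/(rho*g) + V^2/(2g).
H1 = 13.5 + 402*1000/(1000*9.81) + 4.53^2/(2*9.81)
   = 13.5 + 40.979 + 1.0459
   = 55.525 m.
H2 = 6.7 + 380*1000/(1000*9.81) + 3.31^2/(2*9.81)
   = 6.7 + 38.736 + 0.5584
   = 45.994 m.
h_L = H1 - H2 = 55.525 - 45.994 = 9.53 m.

9.53


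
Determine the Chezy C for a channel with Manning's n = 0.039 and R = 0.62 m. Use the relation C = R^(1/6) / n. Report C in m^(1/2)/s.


The Chezy coefficient relates to Manning's n through C = R^(1/6) / n.
R^(1/6) = 0.62^(1/6) = 0.923419.
C = 0.923419 / 0.039 = 23.68 m^(1/2)/s.

23.68


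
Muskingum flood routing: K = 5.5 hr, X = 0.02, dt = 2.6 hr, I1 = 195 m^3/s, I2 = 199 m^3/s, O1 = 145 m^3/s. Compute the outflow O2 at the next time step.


Muskingum coefficients:
denom = 2*K*(1-X) + dt = 2*5.5*(1-0.02) + 2.6 = 13.38.
C0 = (dt - 2*K*X)/denom = (2.6 - 2*5.5*0.02)/13.38 = 0.1779.
C1 = (dt + 2*K*X)/denom = (2.6 + 2*5.5*0.02)/13.38 = 0.2108.
C2 = (2*K*(1-X) - dt)/denom = 0.6114.
O2 = C0*I2 + C1*I1 + C2*O1
   = 0.1779*199 + 0.2108*195 + 0.6114*145
   = 165.14 m^3/s.

165.14


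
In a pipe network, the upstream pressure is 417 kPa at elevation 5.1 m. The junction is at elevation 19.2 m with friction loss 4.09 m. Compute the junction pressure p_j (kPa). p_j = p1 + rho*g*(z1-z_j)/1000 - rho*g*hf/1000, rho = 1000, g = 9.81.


Junction pressure: p_j = p1 + rho*g*(z1 - z_j)/1000 - rho*g*hf/1000.
Elevation term = 1000*9.81*(5.1 - 19.2)/1000 = -138.321 kPa.
Friction term = 1000*9.81*4.09/1000 = 40.123 kPa.
p_j = 417 + -138.321 - 40.123 = 238.56 kPa.

238.56


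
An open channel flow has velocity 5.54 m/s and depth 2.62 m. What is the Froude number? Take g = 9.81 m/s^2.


The Froude number is defined as Fr = V / sqrt(g*y).
g*y = 9.81 * 2.62 = 25.7022.
sqrt(g*y) = sqrt(25.7022) = 5.0697.
Fr = 5.54 / 5.0697 = 1.0928.

1.0928


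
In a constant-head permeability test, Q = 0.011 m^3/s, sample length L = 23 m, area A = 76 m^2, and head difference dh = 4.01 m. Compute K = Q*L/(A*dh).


From K = Q*L / (A*dh):
Numerator: Q*L = 0.011 * 23 = 0.253.
Denominator: A*dh = 76 * 4.01 = 304.76.
K = 0.253 / 304.76 = 0.00083 m/s.

0.00083


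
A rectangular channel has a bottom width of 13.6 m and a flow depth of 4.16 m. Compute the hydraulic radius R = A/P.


For a rectangular section:
Flow area A = b * y = 13.6 * 4.16 = 56.58 m^2.
Wetted perimeter P = b + 2y = 13.6 + 2*4.16 = 21.92 m.
Hydraulic radius R = A/P = 56.58 / 21.92 = 2.581 m.

2.581


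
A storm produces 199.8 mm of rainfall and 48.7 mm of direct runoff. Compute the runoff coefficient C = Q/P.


The runoff coefficient C = runoff depth / rainfall depth.
C = 48.7 / 199.8
  = 0.2437.

0.2437


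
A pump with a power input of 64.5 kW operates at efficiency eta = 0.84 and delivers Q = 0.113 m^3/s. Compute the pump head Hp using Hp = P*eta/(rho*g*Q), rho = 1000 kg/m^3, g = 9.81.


Pump head formula: Hp = P * eta / (rho * g * Q).
Numerator: P * eta = 64.5 * 1000 * 0.84 = 54180.0 W.
Denominator: rho * g * Q = 1000 * 9.81 * 0.113 = 1108.53.
Hp = 54180.0 / 1108.53 = 48.88 m.

48.88


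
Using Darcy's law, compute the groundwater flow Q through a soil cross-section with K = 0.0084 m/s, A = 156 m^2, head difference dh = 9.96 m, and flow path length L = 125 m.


Darcy's law: Q = K * A * i, where i = dh/L.
Hydraulic gradient i = 9.96 / 125 = 0.07968.
Q = 0.0084 * 156 * 0.07968
  = 0.1044 m^3/s.

0.1044


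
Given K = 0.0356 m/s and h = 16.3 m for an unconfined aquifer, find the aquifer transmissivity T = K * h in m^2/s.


Transmissivity is defined as T = K * h.
T = 0.0356 * 16.3
  = 0.5803 m^2/s.

0.5803


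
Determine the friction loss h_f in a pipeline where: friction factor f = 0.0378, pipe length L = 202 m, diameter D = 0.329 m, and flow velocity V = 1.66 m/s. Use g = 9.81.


Darcy-Weisbach equation: h_f = f * (L/D) * V^2/(2g).
f * L/D = 0.0378 * 202/0.329 = 23.2085.
V^2/(2g) = 1.66^2 / (2*9.81) = 2.7556 / 19.62 = 0.1404 m.
h_f = 23.2085 * 0.1404 = 3.26 m.

3.26


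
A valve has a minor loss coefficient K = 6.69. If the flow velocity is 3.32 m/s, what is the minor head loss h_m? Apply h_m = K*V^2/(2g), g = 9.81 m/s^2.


Minor loss formula: h_m = K * V^2/(2g).
V^2 = 3.32^2 = 11.0224.
V^2/(2g) = 11.0224 / 19.62 = 0.5618 m.
h_m = 6.69 * 0.5618 = 3.7584 m.

3.7584


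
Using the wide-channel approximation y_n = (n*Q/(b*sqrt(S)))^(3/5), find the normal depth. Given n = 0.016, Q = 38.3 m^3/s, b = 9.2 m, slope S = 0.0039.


We use the wide-channel approximation y_n = (n*Q/(b*sqrt(S)))^(3/5).
sqrt(S) = sqrt(0.0039) = 0.06245.
Numerator: n*Q = 0.016 * 38.3 = 0.6128.
Denominator: b*sqrt(S) = 9.2 * 0.06245 = 0.57454.
arg = 1.0666.
y_n = 1.0666^(3/5) = 1.0394 m.

1.0394


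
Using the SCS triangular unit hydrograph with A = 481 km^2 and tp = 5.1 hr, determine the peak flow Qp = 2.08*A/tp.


SCS formula: Qp = 2.08 * A / tp.
Qp = 2.08 * 481 / 5.1
   = 1000.48 / 5.1
   = 196.17 m^3/s per cm.

196.17


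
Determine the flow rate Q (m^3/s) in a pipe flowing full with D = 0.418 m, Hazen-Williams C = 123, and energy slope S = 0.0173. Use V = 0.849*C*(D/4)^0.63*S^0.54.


For a full circular pipe, R = D/4 = 0.418/4 = 0.1045 m.
V = 0.849 * 123 * 0.1045^0.63 * 0.0173^0.54
  = 0.849 * 123 * 0.241015 * 0.111827
  = 2.8145 m/s.
Pipe area A = pi*D^2/4 = pi*0.418^2/4 = 0.1372 m^2.
Q = A * V = 0.1372 * 2.8145 = 0.3862 m^3/s.

0.3862


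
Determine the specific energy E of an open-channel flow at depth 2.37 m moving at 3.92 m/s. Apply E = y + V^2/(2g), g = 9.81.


Specific energy E = y + V^2/(2g).
Velocity head = V^2/(2g) = 3.92^2 / (2*9.81) = 15.3664 / 19.62 = 0.7832 m.
E = 2.37 + 0.7832 = 3.1532 m.

3.1532


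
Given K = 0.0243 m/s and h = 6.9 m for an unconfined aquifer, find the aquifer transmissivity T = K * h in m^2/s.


Transmissivity is defined as T = K * h.
T = 0.0243 * 6.9
  = 0.1677 m^2/s.

0.1677


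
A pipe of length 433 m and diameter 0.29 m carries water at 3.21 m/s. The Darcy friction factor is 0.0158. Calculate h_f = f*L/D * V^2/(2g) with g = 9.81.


Darcy-Weisbach equation: h_f = f * (L/D) * V^2/(2g).
f * L/D = 0.0158 * 433/0.29 = 23.591.
V^2/(2g) = 3.21^2 / (2*9.81) = 10.3041 / 19.62 = 0.5252 m.
h_f = 23.591 * 0.5252 = 12.39 m.

12.39


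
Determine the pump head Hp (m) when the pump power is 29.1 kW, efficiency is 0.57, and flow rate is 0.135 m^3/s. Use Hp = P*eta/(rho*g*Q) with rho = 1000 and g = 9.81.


Pump head formula: Hp = P * eta / (rho * g * Q).
Numerator: P * eta = 29.1 * 1000 * 0.57 = 16587.0 W.
Denominator: rho * g * Q = 1000 * 9.81 * 0.135 = 1324.35.
Hp = 16587.0 / 1324.35 = 12.52 m.

12.52


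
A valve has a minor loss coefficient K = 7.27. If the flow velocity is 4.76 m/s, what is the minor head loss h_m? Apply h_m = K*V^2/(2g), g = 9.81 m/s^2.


Minor loss formula: h_m = K * V^2/(2g).
V^2 = 4.76^2 = 22.6576.
V^2/(2g) = 22.6576 / 19.62 = 1.1548 m.
h_m = 7.27 * 1.1548 = 8.3956 m.

8.3956


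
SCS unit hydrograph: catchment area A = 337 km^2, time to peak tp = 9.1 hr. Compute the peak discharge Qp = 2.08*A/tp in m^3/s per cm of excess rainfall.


SCS formula: Qp = 2.08 * A / tp.
Qp = 2.08 * 337 / 9.1
   = 700.96 / 9.1
   = 77.03 m^3/s per cm.

77.03


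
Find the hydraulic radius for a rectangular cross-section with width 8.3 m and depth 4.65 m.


For a rectangular section:
Flow area A = b * y = 8.3 * 4.65 = 38.6 m^2.
Wetted perimeter P = b + 2y = 8.3 + 2*4.65 = 17.6 m.
Hydraulic radius R = A/P = 38.6 / 17.6 = 2.1929 m.

2.1929


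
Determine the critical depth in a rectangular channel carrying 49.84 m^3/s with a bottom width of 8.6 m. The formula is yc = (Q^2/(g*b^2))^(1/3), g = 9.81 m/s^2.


Using yc = (Q^2 / (g * b^2))^(1/3):
Q^2 = 49.84^2 = 2484.03.
g * b^2 = 9.81 * 8.6^2 = 9.81 * 73.96 = 725.55.
Q^2 / (g*b^2) = 2484.03 / 725.55 = 3.4237.
yc = 3.4237^(1/3) = 1.5072 m.

1.5072


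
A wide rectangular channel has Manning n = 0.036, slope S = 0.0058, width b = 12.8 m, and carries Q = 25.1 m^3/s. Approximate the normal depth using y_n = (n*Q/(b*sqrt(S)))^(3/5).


We use the wide-channel approximation y_n = (n*Q/(b*sqrt(S)))^(3/5).
sqrt(S) = sqrt(0.0058) = 0.076158.
Numerator: n*Q = 0.036 * 25.1 = 0.9036.
Denominator: b*sqrt(S) = 12.8 * 0.076158 = 0.974822.
arg = 0.9269.
y_n = 0.9269^(3/5) = 0.9555 m.

0.9555


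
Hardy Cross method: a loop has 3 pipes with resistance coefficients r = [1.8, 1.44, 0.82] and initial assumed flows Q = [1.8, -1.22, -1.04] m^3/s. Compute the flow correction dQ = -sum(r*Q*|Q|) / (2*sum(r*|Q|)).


Numerator terms (r*Q*|Q|): 1.8*1.8*|1.8| = 5.832; 1.44*-1.22*|-1.22| = -2.1433; 0.82*-1.04*|-1.04| = -0.8869.
Sum of numerator = 2.8018.
Denominator terms (r*|Q|): 1.8*|1.8| = 3.24; 1.44*|-1.22| = 1.7568; 0.82*|-1.04| = 0.8528.
2 * sum of denominator = 2 * 5.8496 = 11.6992.
dQ = -2.8018 / 11.6992 = -0.2395 m^3/s.

-0.2395


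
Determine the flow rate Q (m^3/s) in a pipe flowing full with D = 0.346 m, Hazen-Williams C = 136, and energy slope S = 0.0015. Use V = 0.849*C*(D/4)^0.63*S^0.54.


For a full circular pipe, R = D/4 = 0.346/4 = 0.0865 m.
V = 0.849 * 136 * 0.0865^0.63 * 0.0015^0.54
  = 0.849 * 136 * 0.213954 * 0.02986
  = 0.7377 m/s.
Pipe area A = pi*D^2/4 = pi*0.346^2/4 = 0.094 m^2.
Q = A * V = 0.094 * 0.7377 = 0.0694 m^3/s.

0.0694


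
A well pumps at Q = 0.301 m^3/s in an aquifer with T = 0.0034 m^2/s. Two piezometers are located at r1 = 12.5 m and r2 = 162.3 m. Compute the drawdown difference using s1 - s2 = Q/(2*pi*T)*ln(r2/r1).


Thiem equation: s1 - s2 = Q/(2*pi*T) * ln(r2/r1).
ln(r2/r1) = ln(162.3/12.5) = 2.5637.
Q/(2*pi*T) = 0.301 / (2*pi*0.0034) = 0.301 / 0.0214 = 14.0899.
s1 - s2 = 14.0899 * 2.5637 = 36.1225 m.

36.1225


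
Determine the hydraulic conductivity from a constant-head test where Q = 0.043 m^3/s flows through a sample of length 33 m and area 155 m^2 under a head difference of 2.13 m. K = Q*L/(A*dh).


From K = Q*L / (A*dh):
Numerator: Q*L = 0.043 * 33 = 1.419.
Denominator: A*dh = 155 * 2.13 = 330.15.
K = 1.419 / 330.15 = 0.004298 m/s.

0.004298


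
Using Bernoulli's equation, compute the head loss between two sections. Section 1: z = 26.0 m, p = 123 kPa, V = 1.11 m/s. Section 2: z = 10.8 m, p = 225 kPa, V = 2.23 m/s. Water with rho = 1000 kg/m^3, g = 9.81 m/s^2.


Total head at each section: H = z + p/(rho*g) + V^2/(2g).
H1 = 26.0 + 123*1000/(1000*9.81) + 1.11^2/(2*9.81)
   = 26.0 + 12.538 + 0.0628
   = 38.601 m.
H2 = 10.8 + 225*1000/(1000*9.81) + 2.23^2/(2*9.81)
   = 10.8 + 22.936 + 0.2535
   = 33.989 m.
h_L = H1 - H2 = 38.601 - 33.989 = 4.612 m.

4.612


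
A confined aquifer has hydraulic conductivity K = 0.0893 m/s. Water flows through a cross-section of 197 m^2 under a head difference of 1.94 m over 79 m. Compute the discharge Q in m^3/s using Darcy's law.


Darcy's law: Q = K * A * i, where i = dh/L.
Hydraulic gradient i = 1.94 / 79 = 0.024557.
Q = 0.0893 * 197 * 0.024557
  = 0.432 m^3/s.

0.432


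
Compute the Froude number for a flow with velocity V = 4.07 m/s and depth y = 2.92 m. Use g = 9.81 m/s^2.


The Froude number is defined as Fr = V / sqrt(g*y).
g*y = 9.81 * 2.92 = 28.6452.
sqrt(g*y) = sqrt(28.6452) = 5.3521.
Fr = 4.07 / 5.3521 = 0.7604.

0.7604


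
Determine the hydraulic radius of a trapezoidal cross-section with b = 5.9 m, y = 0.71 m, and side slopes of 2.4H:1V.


For a trapezoidal section with side slope z:
A = (b + z*y)*y = (5.9 + 2.4*0.71)*0.71 = 5.399 m^2.
P = b + 2*y*sqrt(1 + z^2) = 5.9 + 2*0.71*sqrt(1 + 2.4^2) = 9.592 m.
R = A/P = 5.399 / 9.592 = 0.5628 m.

0.5628


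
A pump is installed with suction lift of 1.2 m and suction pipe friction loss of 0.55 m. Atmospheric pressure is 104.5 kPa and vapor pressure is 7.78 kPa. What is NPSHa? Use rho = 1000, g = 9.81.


NPSHa = p_atm/(rho*g) - z_s - hf_s - p_vap/(rho*g).
p_atm/(rho*g) = 104.5*1000 / (1000*9.81) = 10.652 m.
p_vap/(rho*g) = 7.78*1000 / (1000*9.81) = 0.793 m.
NPSHa = 10.652 - 1.2 - 0.55 - 0.793
      = 8.11 m.

8.11


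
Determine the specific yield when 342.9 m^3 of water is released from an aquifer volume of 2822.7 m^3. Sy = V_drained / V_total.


Specific yield Sy = Volume drained / Total volume.
Sy = 342.9 / 2822.7
   = 0.1215.

0.1215


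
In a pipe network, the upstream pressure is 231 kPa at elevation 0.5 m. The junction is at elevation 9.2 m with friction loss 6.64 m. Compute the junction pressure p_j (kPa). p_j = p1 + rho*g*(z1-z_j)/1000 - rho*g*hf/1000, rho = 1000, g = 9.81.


Junction pressure: p_j = p1 + rho*g*(z1 - z_j)/1000 - rho*g*hf/1000.
Elevation term = 1000*9.81*(0.5 - 9.2)/1000 = -85.347 kPa.
Friction term = 1000*9.81*6.64/1000 = 65.138 kPa.
p_j = 231 + -85.347 - 65.138 = 80.51 kPa.

80.51


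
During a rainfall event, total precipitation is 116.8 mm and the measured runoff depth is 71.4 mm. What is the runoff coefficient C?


The runoff coefficient C = runoff depth / rainfall depth.
C = 71.4 / 116.8
  = 0.6113.

0.6113


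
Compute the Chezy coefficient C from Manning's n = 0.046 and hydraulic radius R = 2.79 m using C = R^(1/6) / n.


The Chezy coefficient relates to Manning's n through C = R^(1/6) / n.
R^(1/6) = 2.79^(1/6) = 1.186499.
C = 1.186499 / 0.046 = 25.79 m^(1/2)/s.

25.79


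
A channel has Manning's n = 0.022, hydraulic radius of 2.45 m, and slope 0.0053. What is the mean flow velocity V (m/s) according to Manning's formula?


Manning's equation gives V = (1/n) * R^(2/3) * S^(1/2).
First, compute R^(2/3) = 2.45^(2/3) = 1.8174.
Next, S^(1/2) = 0.0053^(1/2) = 0.072801.
Then 1/n = 1/0.022 = 45.45.
V = 45.45 * 1.8174 * 0.072801 = 6.0139 m/s.

6.0139


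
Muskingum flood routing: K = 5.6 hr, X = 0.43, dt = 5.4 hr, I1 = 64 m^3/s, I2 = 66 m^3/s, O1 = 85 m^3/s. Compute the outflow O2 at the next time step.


Muskingum coefficients:
denom = 2*K*(1-X) + dt = 2*5.6*(1-0.43) + 5.4 = 11.784.
C0 = (dt - 2*K*X)/denom = (5.4 - 2*5.6*0.43)/11.784 = 0.0496.
C1 = (dt + 2*K*X)/denom = (5.4 + 2*5.6*0.43)/11.784 = 0.8669.
C2 = (2*K*(1-X) - dt)/denom = 0.0835.
O2 = C0*I2 + C1*I1 + C2*O1
   = 0.0496*66 + 0.8669*64 + 0.0835*85
   = 65.85 m^3/s.

65.85


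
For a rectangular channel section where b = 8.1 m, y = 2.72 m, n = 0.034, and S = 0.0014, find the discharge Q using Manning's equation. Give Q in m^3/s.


For a rectangular channel, the cross-sectional area A = b * y = 8.1 * 2.72 = 22.03 m^2.
The wetted perimeter P = b + 2y = 8.1 + 2*2.72 = 13.54 m.
Hydraulic radius R = A/P = 22.03/13.54 = 1.6272 m.
Velocity V = (1/n)*R^(2/3)*S^(1/2) = (1/0.034)*1.6272^(2/3)*0.0014^(1/2) = 1.5224 m/s.
Discharge Q = A * V = 22.03 * 1.5224 = 33.543 m^3/s.

33.543


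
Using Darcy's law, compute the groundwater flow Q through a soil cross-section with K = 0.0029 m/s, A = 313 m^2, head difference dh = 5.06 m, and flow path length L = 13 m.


Darcy's law: Q = K * A * i, where i = dh/L.
Hydraulic gradient i = 5.06 / 13 = 0.389231.
Q = 0.0029 * 313 * 0.389231
  = 0.3533 m^3/s.

0.3533


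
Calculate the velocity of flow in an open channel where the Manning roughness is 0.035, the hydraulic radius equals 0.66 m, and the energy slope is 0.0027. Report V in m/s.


Manning's equation gives V = (1/n) * R^(2/3) * S^(1/2).
First, compute R^(2/3) = 0.66^(2/3) = 0.758.
Next, S^(1/2) = 0.0027^(1/2) = 0.051962.
Then 1/n = 1/0.035 = 28.57.
V = 28.57 * 0.758 * 0.051962 = 1.1254 m/s.

1.1254


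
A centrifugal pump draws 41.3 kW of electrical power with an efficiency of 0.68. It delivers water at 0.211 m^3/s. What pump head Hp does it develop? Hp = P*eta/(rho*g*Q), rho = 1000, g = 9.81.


Pump head formula: Hp = P * eta / (rho * g * Q).
Numerator: P * eta = 41.3 * 1000 * 0.68 = 28084.0 W.
Denominator: rho * g * Q = 1000 * 9.81 * 0.211 = 2069.91.
Hp = 28084.0 / 2069.91 = 13.57 m.

13.57


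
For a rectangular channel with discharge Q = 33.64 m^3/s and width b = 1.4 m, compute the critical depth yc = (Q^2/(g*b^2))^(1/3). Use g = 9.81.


Using yc = (Q^2 / (g * b^2))^(1/3):
Q^2 = 33.64^2 = 1131.65.
g * b^2 = 9.81 * 1.4^2 = 9.81 * 1.96 = 19.23.
Q^2 / (g*b^2) = 1131.65 / 19.23 = 58.8482.
yc = 58.8482^(1/3) = 3.8898 m.

3.8898
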